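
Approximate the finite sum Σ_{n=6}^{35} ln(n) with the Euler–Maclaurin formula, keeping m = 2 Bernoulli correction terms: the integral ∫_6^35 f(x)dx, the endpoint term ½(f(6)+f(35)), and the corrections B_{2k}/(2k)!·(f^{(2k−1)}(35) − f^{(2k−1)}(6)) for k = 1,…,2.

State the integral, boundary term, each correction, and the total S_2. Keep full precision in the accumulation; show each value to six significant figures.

Integral: ∫_6^35 ln(x) dx = 84.6866.
½[f(6) + f(35)] = ½[1.79176 + 3.55535] = 2.67355.
Integral + boundary = 87.3602.
k=1: B_{2}/(2)! × [f^{(1)}(35) − f^{(1)}(6)] = 1/12 × (0.0285714 − 0.166667) = -0.0115079.
Partial sum through k=1: 87.3487.
k=2: B_{4}/(4)! × [f^{(3)}(35) − f^{(3)}(6)] = −1/720 × (4.66472e-05 − 0.00925926) = 1.27953e-05.

S_2 ≈ 87.3487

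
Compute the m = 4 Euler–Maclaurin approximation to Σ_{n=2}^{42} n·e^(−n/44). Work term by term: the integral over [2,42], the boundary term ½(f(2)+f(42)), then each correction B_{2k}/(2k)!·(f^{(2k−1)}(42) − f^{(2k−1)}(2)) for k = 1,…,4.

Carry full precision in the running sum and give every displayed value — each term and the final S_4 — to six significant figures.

The integral term ∫_2^42 x·e^(−x/44) dx = 477.268.
Boundary: ½(f(2) + f(42)) = ½(1.91113 + 16.1695) = 9.04029.
Integral + boundary = 486.309.
Order-1 term: 1/12 · (0.0174994 − 0.912128) = -0.0745524.
Running total after k=1: 486.234.
Order-2 term: −1/720 · (0.000406753 − 0.00145829) = 1.46047e-06.
Running total after k=2: 486.234.
Order-3 term: 1/30240 · (4.15530e-07 − 1.26314e-06) = -2.80295e-11.
Running total after k=3: 486.234.
Order-4 term: −1/1209600 · (3.20744e-10 − 9.15824e-10) = 4.91964e-16.

S_4 ≈ 486.234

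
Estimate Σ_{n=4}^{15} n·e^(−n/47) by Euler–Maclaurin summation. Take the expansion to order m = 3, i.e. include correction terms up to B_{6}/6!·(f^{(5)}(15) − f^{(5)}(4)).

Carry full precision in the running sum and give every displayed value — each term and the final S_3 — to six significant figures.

S_3 ≈ 90.8986

∫_4^15 x·e^(−x/47) dx evaluates to 83.6398.
Endpoint term: (f(4) + f(15))/2 = (3.67366 + 10.9015)/2 = 7.28758.
Running total after boundary: 90.9274.
Order-1 term: 1/12 · (0.494820 − 0.840252) = -0.0287859.
Running total after k=1: 90.8986.
Order-2 term: −1/720 · (0.000882008 − 0.00121190) = 4.58180e-07.
Running total after k=2: 90.8986.
Order-3 term: 1/30240 · (6.97154e-07 − 9.25042e-07) = -7.53598e-12.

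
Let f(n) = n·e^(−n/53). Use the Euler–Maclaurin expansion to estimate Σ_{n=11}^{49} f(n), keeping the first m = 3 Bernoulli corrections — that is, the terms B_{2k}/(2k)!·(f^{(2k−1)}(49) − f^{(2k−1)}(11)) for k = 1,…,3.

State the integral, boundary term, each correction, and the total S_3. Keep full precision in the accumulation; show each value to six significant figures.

S_3 ≈ 625.731

Integral: ∫_11^49 x·e^(−x/53) dx = 611.594.
Boundary: ½(f(11) + f(49)) = ½(8.93832 + 19.4392) = 14.1888.
So far: 625.783.
Order-1 term: 1/12 · (0.0299410 − 0.643927) = -0.0511655.
Partial sum through k=1: 625.731.
Order-2 term: −1/720 · (0.000293121 − 0.000807788) = 7.14815e-07.
Partial sum through k=2: 625.731.
Order-3 term: 1/30240 · (2.04907e-07 − 4.93535e-07) = -9.54457e-12.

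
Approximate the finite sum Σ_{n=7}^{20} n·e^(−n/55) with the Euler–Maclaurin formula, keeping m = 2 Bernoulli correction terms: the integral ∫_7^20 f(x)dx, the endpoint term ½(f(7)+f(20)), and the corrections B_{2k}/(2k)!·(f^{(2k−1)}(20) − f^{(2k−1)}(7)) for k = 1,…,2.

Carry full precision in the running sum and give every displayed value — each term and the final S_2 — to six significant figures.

∫_7^20 x·e^(−x/55) dx evaluates to 135.014.
Boundary: ½(f(7) + f(20)) = ½(6.16345 + 13.9029) = 10.0332.
So far: 145.047.
Order-1 term: 1/12 · (0.442364 − 0.768431) = -0.0271722.
Partial sum through k=1: 145.020.
Order-2 term: −1/720 · (0.000605835 − 0.000836171) = 3.19911e-07.

S_2 ≈ 145.020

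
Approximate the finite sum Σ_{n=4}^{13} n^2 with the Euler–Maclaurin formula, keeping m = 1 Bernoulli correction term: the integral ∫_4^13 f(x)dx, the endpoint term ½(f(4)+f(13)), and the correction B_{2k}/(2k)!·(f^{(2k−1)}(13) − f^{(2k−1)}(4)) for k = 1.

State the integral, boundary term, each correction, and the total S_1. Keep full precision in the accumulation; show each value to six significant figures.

S_1 ≈ 805.000

Integral: ∫_4^13 x^2 dx = 711.000.
Boundary: ½(f(4) + f(13)) = ½(16.0000 + 169.000) = 92.5000.
Running total after boundary: 803.500.
Order-1 term: 1/12 · (26.0000 − 8.00000) = 1.50000.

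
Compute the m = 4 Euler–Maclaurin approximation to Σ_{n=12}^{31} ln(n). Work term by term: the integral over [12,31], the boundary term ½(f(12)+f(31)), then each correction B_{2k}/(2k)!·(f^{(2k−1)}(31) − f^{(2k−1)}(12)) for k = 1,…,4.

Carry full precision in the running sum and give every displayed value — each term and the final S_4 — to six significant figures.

Integral: ∫_12^31 ln(x) dx = 57.6347.
Boundary: ½(f(12) + f(31)) = ½(2.48491 + 3.43399) = 2.95945.
Integral + boundary = 60.5942.
Correction k=1: B_{2}/2! · (f^{(1)}(31) − f^{(1)}(12)) = 1/12 · (0.0322581 − 0.0833333) = -0.00425627.
Running total after k=1: 60.5899.
Correction k=2: B_{4}/4! · (f^{(3)}(31) − f^{(3)}(12)) = −1/720 · (6.71344e-05 − 0.00115741) = 1.51427e-06.
Running total after k=2: 60.5899.
Correction k=3: B_{6}/6! · (f^{(5)}(31) − f^{(5)}(12)) = 1/30240 · (8.38306e-07 − 9.64506e-05) = -3.16178e-09.
Running total after k=3: 60.5899.
Correction k=4: B_{8}/8! · (f^{(7)}(31) − f^{(7)}(12)) = −1/1209600 · (2.61698e-08 − 2.00939e-05) = 1.65904e-11.

S_4 ≈ 60.5899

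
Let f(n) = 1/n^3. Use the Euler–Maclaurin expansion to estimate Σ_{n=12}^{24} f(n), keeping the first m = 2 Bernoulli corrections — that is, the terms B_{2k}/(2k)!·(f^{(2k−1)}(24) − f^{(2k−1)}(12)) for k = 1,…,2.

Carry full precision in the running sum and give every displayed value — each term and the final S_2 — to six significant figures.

S_2 ≈ 0.00294096

The integral term ∫_12^24 1/x^3 dx = 0.00260417.
Boundary: ½(f(12) + f(24)) = ½(0.000578704 + 7.23380e-05) = 0.000325521.
So far: 0.00292969.
Correction k=1: B_{2}/2! · (f^{(1)}(24) − f^{(1)}(12)) = 1/12 · (-9.04225e-06 − (-0.000144676)) = 1.13028e-05.
Running total after k=1: 0.00294099.
Correction k=2: B_{4}/4! · (f^{(3)}(24) − f^{(3)}(12)) = −1/720 · (-3.13967e-07 − (-2.00939e-05)) = -2.74721e-08.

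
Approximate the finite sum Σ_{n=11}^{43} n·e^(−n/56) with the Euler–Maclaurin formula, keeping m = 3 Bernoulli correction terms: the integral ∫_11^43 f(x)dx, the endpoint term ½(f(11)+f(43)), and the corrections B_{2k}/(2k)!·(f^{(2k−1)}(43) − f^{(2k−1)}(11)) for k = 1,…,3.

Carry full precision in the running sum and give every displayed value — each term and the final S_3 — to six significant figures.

The integral term ∫_11^43 x·e^(−x/56) dx = 510.417.
½[f(11) + f(43)] = ½[9.03826 + 19.9523] = 14.4953.
Running total after boundary: 524.913.
Correction k=1: B_{2}/2! · (f^{(1)}(43) − f^{(1)}(11)) = 1/12 · (0.107716 − 0.660263) = -0.0460456.
After k=1: 524.867.
Correction k=2: B_{4}/4! · (f^{(3)}(43) − f^{(3)}(11)) = −1/720 · (0.000330271 − 0.000734561) = 5.61514e-07.
After k=2: 524.867.
Correction k=3: B_{6}/6! · (f^{(5)}(43) − f^{(5)}(11)) = 1/30240 · (1.99679e-07 − 4.01332e-07) = -6.66844e-12.

S_3 ≈ 524.867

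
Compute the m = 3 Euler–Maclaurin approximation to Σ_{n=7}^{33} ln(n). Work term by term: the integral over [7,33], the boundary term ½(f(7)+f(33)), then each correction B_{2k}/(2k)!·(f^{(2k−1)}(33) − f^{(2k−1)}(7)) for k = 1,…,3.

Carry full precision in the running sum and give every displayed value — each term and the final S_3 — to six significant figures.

S_3 ≈ 78.4752

The integral term ∫_7^33 ln(x) dx = 75.7634.
½[f(7) + f(33)] = ½[1.94591 + 3.49651] = 2.72121.
Integral + boundary = 78.4846.
k=1: B_{2}/(2)! × [f^{(1)}(33) − f^{(1)}(7)] = 1/12 × (0.0303030 − 0.142857) = -0.00937951.
Running total after k=1: 78.4752.
k=2: B_{4}/(4)! × [f^{(3)}(33) − f^{(3)}(7)] = −1/720 × (5.56529e-05 − 0.00583090) = 8.02118e-06.
Running total after k=2: 78.4752.
k=3: B_{6}/(6)! × [f^{(5)}(33) − f^{(5)}(7)] = 1/30240 × (6.13256e-07 − 0.00142798) = -4.72012e-08.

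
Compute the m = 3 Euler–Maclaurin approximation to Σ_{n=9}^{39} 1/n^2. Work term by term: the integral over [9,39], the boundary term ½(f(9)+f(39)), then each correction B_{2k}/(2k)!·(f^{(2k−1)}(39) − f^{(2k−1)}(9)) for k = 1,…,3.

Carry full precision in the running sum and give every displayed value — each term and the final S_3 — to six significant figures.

Integral: ∫_9^39 1/x^2 dx = 0.0854701.
½[f(9) + f(39)] = ½[0.0123457 + 0.000657462] = 0.00650157.
So far: 0.0919717.
Order-1 term: 1/12 · (-3.37160e-05 − (-0.00274348)) = 0.000225814.
Running total after k=1: 0.0921975.
Order-2 term: −1/720 · (-2.66004e-07 − (-0.000406442)) = -5.64133e-07.
Running total after k=2: 0.0921969.
Order-3 term: 1/30240 · (-5.24663e-09 − (-0.000150534)) = 4.97781e-09.

S_3 ≈ 0.0921969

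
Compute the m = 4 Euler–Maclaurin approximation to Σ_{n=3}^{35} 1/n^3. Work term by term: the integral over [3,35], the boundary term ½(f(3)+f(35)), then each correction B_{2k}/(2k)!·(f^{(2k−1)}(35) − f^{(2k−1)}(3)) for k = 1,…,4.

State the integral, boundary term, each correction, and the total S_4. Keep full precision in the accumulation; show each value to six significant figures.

The integral term ∫_3^35 1/x^3 dx = 0.0551474.
Boundary: ½(f(3) + f(35)) = ½(0.0370370 + 2.33236e-05) = 0.0185302.
Running total after boundary: 0.0736776.
Order-1 term: 1/12 · (-1.99917e-06 − (-0.0370370)) = 0.00308625.
Partial sum through k=1: 0.0767638.
Order-2 term: −1/720 · (-3.26395e-08 − (-0.0823045)) = -0.000114312.
Partial sum through k=2: 0.0766495.
Order-3 term: 1/30240 · (-1.11907e-09 − (-0.384088)) = 1.27013e-05.
Partial sum through k=3: 0.0766622.
Order-4 term: −1/1209600 · (-6.57737e-11 − (-3.07270)) = -2.54026e-06.

S_4 ≈ 0.0766597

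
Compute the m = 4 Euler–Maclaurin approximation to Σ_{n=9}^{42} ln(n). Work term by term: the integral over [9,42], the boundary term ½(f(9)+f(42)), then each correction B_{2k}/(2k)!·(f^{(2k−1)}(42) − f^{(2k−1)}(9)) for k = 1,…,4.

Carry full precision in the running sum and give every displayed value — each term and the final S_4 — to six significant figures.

S_4 ≈ 107.167

The integral term ∫_9^42 ln(x) dx = 104.207.
½[f(9) + f(42)] = ½[2.19722 + 3.73767] = 2.96745.
Running total after boundary: 107.175.
Order-1 term: 1/12 · (0.0238095 − 0.111111) = -0.00727513.
Running total after k=1: 107.167.
Order-2 term: −1/720 · (2.69949e-05 − 0.00274348) = 3.77290e-06.
Running total after k=2: 107.167.
Order-3 term: 1/30240 · (1.83639e-07 − 0.000406442) = -1.34345e-08.
Running total after k=3: 107.167.
Order-4 term: −1/1209600 · (3.12311e-09 − 0.000150534) = 1.24447e-10.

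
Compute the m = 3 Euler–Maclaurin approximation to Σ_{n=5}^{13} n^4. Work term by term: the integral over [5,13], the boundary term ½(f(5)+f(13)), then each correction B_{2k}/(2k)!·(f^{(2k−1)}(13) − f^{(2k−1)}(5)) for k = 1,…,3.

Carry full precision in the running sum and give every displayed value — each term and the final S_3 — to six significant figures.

S_3 ≈ 88917.0

The integral term ∫_5^13 x^4 dx = 73633.6.
½[f(5) + f(13)] = ½[625.000 + 28561.0] = 14593.0.
Running total after boundary: 88226.6.
Correction k=1: B_{2}/2! · (f^{(1)}(13) − f^{(1)}(5)) = 1/12 · (8788.00 − 500.000) = 690.667.
Running total after k=1: 88917.3.
Correction k=2: B_{4}/4! · (f^{(3)}(13) − f^{(3)}(5)) = −1/720 · (312.000 − 120.000) = -0.266667.
Running total after k=2: 88917.0.
Correction k=3: B_{6}/6! · (f^{(5)}(13) − f^{(5)}(5)) = 1/30240 · (0.00000 − 0.00000) = 0.00000.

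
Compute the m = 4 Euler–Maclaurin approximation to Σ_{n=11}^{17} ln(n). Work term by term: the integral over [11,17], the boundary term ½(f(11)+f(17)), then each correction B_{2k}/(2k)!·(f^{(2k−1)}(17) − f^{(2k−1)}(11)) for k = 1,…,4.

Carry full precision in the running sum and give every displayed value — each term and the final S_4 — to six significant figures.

∫_11^17 ln(x) dx evaluates to 15.7878.
½[f(11) + f(17)] = ½[2.39790 + 2.83321] = 2.61555.
Integral + boundary = 18.4033.
k=1: B_{2}/(2)! × [f^{(1)}(17) − f^{(1)}(11)] = 1/12 × (0.0588235 − 0.0909091) = -0.00267380.
After k=1: 18.4007.
k=2: B_{4}/(4)! × [f^{(3)}(17) − f^{(3)}(11)] = −1/720 × (0.000407083 − 0.00150263) = 1.52159e-06.
After k=2: 18.4007.
k=3: B_{6}/(6)! × [f^{(5)}(17) − f^{(5)}(11)] = 1/30240 × (1.69031e-05 − 0.000149021) = -4.36898e-09.
After k=3: 18.4007.
k=4: B_{8}/(8)! × [f^{(7)}(17) − f^{(7)}(11)] = −1/1209600 × (1.75465e-06 − 3.69474e-05) = 2.90945e-11.

S_4 ≈ 18.4007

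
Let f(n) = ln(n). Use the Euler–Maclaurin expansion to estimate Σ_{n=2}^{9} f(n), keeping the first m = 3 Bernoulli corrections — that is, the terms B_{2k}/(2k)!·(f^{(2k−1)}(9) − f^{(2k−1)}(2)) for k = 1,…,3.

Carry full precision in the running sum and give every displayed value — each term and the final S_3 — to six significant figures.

S_3 ≈ 12.8018

The integral term ∫_2^9 ln(x) dx = 11.3887.
½[f(2) + f(9)] = ½[0.693147 + 2.19722] = 1.44519.
So far: 12.8339.
k=1: B_{2}/(2)! × [f^{(1)}(9) − f^{(1)}(2)] = 1/12 × (0.111111 − 0.500000) = -0.0324074.
Running total after k=1: 12.8015.
k=2: B_{4}/(4)! × [f^{(3)}(9) − f^{(3)}(2)] = −1/720 × (0.00274348 − 0.250000) = 0.000343412.
Running total after k=2: 12.8018.
k=3: B_{6}/(6)! × [f^{(5)}(9) − f^{(5)}(2)] = 1/30240 × (0.000406442 − 0.750000) = -2.47881e-05.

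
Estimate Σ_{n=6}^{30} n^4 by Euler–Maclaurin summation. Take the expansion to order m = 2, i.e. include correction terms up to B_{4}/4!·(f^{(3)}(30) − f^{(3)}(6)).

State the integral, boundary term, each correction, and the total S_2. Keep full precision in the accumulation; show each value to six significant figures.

S_2 ≈ 5.27302e+06

Integral: ∫_6^30 x^4 dx = 4.85844e+06.
Boundary: ½(f(6) + f(30)) = ½(1296.00 + 810000) = 405648.
Running total after boundary: 5.26409e+06.
Correction k=1: B_{2}/2! · (f^{(1)}(30) − f^{(1)}(6)) = 1/12 · (108000 − 864.000) = 8928.00.
Running total after k=1: 5.27302e+06.
Correction k=2: B_{4}/4! · (f^{(3)}(30) − f^{(3)}(6)) = −1/720 · (720.000 − 144.000) = -0.800000.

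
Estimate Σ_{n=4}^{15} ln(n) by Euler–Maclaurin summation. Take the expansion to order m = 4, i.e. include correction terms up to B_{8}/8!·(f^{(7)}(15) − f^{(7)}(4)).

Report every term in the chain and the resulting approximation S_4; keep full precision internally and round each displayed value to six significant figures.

The integral term ∫_4^15 ln(x) dx = 24.0756.
Boundary: ½(f(4) + f(15)) = ½(1.38629 + 2.70805) = 2.04717.
Running total after boundary: 26.1227.
k=1: B_{2}/(2)! × [f^{(1)}(15) − f^{(1)}(4)] = 1/12 × (0.0666667 − 0.250000) = -0.0152778.
After k=1: 26.1075.
k=2: B_{4}/(4)! × [f^{(3)}(15) − f^{(3)}(4)] = −1/720 × (0.000592593 − 0.0312500) = 4.25797e-05.
After k=2: 26.1075.
k=3: B_{6}/(6)! × [f^{(5)}(15) − f^{(5)}(4)] = 1/30240 × (3.16049e-05 − 0.0234375) = -7.74004e-07.
After k=3: 26.1075.
k=4: B_{8}/(8)! × [f^{(7)}(15) − f^{(7)}(4)] = −1/1209600 × (4.21399e-06 − 0.0439453) = 3.63270e-08.

S_4 ≈ 26.1075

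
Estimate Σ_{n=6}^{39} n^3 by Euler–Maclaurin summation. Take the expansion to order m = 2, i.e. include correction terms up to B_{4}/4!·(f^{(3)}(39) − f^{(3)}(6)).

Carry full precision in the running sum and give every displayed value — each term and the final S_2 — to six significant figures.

S_2 ≈ 608175

∫_6^39 x^3 dx evaluates to 578036.
½[f(6) + f(39)] = ½[216.000 + 59319.0] = 29767.5.
Integral + boundary = 607804.
Order-1 term: 1/12 · (4563.00 − 108.000) = 371.250.
Partial sum through k=1: 608175.
Order-2 term: −1/720 · (6.00000 − 6.00000) = 0.00000.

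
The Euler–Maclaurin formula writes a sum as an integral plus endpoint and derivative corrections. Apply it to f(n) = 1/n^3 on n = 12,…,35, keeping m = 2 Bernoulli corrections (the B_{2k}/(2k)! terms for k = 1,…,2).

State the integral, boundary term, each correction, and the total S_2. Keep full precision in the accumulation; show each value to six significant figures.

∫_12^35 1/x^3 dx evaluates to 0.00306406.
½[f(12) + f(35)] = ½[0.000578704 + 2.33236e-05] = 0.000301014.
Integral + boundary = 0.00336507.
Correction k=1: B_{2}/2! · (f^{(1)}(35) − f^{(1)}(12)) = 1/12 · (-1.99917e-06 − (-0.000144676)) = 1.18897e-05.
Running total after k=1: 0.00337696.
Correction k=2: B_{4}/4! · (f^{(3)}(35) − f^{(3)}(12)) = −1/720 · (-3.26395e-08 − (-2.00939e-05)) = -2.78628e-08.

S_2 ≈ 0.00337693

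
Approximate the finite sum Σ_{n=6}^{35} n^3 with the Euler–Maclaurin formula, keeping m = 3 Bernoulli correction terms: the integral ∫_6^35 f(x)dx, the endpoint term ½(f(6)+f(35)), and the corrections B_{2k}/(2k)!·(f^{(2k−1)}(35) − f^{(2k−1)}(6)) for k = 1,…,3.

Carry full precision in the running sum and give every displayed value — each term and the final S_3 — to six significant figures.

The integral term ∫_6^35 x^3 dx = 374832.
Boundary: ½(f(6) + f(35)) = ½(216.000 + 42875.0) = 21545.5.
Integral + boundary = 396378.
Correction k=1: B_{2}/2! · (f^{(1)}(35) − f^{(1)}(6)) = 1/12 · (3675.00 − 108.000) = 297.250.
After k=1: 396675.
Correction k=2: B_{4}/4! · (f^{(3)}(35) − f^{(3)}(6)) = −1/720 · (6.00000 − 6.00000) = 0.00000.
After k=2: 396675.
Correction k=3: B_{6}/6! · (f^{(5)}(35) − f^{(5)}(6)) = 1/30240 · (0.00000 − 0.00000) = 0.00000.

S_3 ≈ 396675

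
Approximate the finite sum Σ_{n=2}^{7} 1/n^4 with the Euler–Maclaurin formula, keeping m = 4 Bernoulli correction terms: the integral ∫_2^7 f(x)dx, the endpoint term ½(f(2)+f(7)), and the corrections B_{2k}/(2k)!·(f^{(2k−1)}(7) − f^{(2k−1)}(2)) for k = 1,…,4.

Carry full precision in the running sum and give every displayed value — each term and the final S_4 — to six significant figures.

Integral: ∫_2^7 1/x^4 dx = 0.0406948.
Boundary: ½(f(2) + f(7)) = ½(0.0625000 + 0.000416493) = 0.0314582.
Integral + boundary = 0.0721531.
Correction k=1: B_{2}/2! · (f^{(1)}(7) − f^{(1)}(2)) = 1/12 · (-0.000237996 − (-0.125000)) = 0.0103968.
Running total after k=1: 0.0825499.
Correction k=2: B_{4}/4! · (f^{(3)}(7) − f^{(3)}(2)) = −1/720 · (-0.000145712 − (-0.937500)) = -0.00130188.
Running total after k=2: 0.0812480.
Correction k=3: B_{6}/6! · (f^{(5)}(7) − f^{(5)}(2)) = 1/30240 · (-0.000166528 − (-13.1250)) = 0.000434022.
Running total after k=3: 0.0816821.
Correction k=4: B_{8}/8! · (f^{(7)}(7) − f^{(7)}(2)) = −1/1209600 · (-0.000305868 − (-295.312)) = -0.000244140.

S_4 ≈ 0.0814379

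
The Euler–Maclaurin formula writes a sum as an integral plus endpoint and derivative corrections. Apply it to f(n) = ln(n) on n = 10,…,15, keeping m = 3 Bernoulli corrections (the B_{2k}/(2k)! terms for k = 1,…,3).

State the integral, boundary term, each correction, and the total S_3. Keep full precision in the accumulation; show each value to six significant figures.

S_3 ≈ 15.0974

Integral: ∫_10^15 ln(x) dx = 12.5949.
½[f(10) + f(15)] = ½[2.30259 + 2.70805] = 2.50532.
Running total after boundary: 15.1002.
Correction k=1: B_{2}/2! · (f^{(1)}(15) − f^{(1)}(10)) = 1/12 · (0.0666667 − 0.100000) = -0.00277778.
Partial sum through k=1: 15.0974.
Correction k=2: B_{4}/4! · (f^{(3)}(15) − f^{(3)}(10)) = −1/720 · (0.000592593 − 0.00200000) = 1.95473e-06.
Partial sum through k=2: 15.0974.
Correction k=3: B_{6}/6! · (f^{(5)}(15) − f^{(5)}(10)) = 1/30240 · (3.16049e-05 − 0.000240000) = -6.89137e-09.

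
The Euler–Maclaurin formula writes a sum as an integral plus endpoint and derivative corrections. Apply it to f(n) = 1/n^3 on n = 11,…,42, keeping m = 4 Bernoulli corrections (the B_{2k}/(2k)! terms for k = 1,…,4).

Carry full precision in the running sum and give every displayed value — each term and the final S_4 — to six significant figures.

∫_11^42 1/x^3 dx evaluates to 0.00384878.
Boundary: ½(f(11) + f(42)) = ½(0.000751315 + 1.34975e-05) = 0.000382406.
So far: 0.00423119.
Order-1 term: 1/12 · (-9.64104e-07 − (-0.000204904)) = 1.69950e-05.
Partial sum through k=1: 0.00424819.
Order-2 term: −1/720 · (-1.09309e-08 − (-3.38684e-05)) = -4.70243e-08.
Partial sum through k=2: 0.00424814.
Order-3 term: 1/30240 · (-2.60259e-10 − (-1.17560e-05)) = 3.88748e-10.
Partial sum through k=3: 0.00424814.
Order-4 term: −1/1209600 · (-1.06228e-11 − (-6.99530e-06)) = -5.78314e-12.

S_4 ≈ 0.00424814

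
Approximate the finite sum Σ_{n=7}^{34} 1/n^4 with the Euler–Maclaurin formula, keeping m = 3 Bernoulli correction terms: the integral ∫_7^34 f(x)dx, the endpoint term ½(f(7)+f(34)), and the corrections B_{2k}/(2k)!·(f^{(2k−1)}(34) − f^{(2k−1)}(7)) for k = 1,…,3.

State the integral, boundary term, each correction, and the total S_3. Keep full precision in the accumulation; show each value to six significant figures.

Integral: ∫_7^34 1/x^4 dx = 0.000963336.
Endpoint term: (f(7) + f(34))/2 = (0.000416493 + 7.48315e-07)/2 = 0.000208621.
Integral + boundary = 0.00117196.
Correction k=1: B_{2}/2! · (f^{(1)}(34) − f^{(1)}(7)) = 1/12 · (-8.80370e-08 − (-0.000237996)) = 1.98257e-05.
After k=1: 0.00119178.
Correction k=2: B_{4}/4! · (f^{(3)}(34) − f^{(3)}(7)) = −1/720 · (-2.28470e-09 − (-0.000145712)) = -2.02374e-07.
After k=2: 0.00119158.
Correction k=3: B_{6}/6! · (f^{(5)}(34) − f^{(5)}(7)) = 1/30240 · (-1.10677e-10 − (-0.000166528)) = 5.50687e-09.

S_3 ≈ 0.00119159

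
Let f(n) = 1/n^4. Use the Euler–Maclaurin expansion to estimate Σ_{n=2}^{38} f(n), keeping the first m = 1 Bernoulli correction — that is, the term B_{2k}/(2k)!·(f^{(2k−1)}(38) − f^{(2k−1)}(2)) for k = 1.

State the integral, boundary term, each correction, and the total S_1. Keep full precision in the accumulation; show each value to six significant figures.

Integral: ∫_2^38 1/x^4 dx = 0.0416606.
Boundary: ½(f(2) + f(38)) = ½(0.0625000 + 4.79585e-07) = 0.0312502.
Running total after boundary: 0.0729108.
Correction k=1: B_{2}/2! · (f^{(1)}(38) − f^{(1)}(2)) = 1/12 · (-5.04826e-08 − (-0.125000)) = 0.0104167.

S_1 ≈ 0.0833275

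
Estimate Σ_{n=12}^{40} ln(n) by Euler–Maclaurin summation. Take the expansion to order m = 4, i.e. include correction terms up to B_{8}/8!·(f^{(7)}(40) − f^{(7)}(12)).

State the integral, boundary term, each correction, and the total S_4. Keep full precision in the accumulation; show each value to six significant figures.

S_4 ≈ 92.8183

The integral term ∫_12^40 ln(x) dx = 89.7363.
Boundary: ½(f(12) + f(40)) = ½(2.48491 + 3.68888) = 3.08689.
Integral + boundary = 92.8232.
Order-1 term: 1/12 · (0.0250000 − 0.0833333) = -0.00486111.
After k=1: 92.8183.
Order-2 term: −1/720 · (3.12500e-05 − 0.00115741) = 1.56411e-06.
After k=2: 92.8183.
Order-3 term: 1/30240 · (2.34375e-07 − 9.64506e-05) = -3.18175e-09.
After k=3: 92.8183.
Order-4 term: −1/1209600 · (4.39453e-09 − 2.00939e-05) = 1.66084e-11.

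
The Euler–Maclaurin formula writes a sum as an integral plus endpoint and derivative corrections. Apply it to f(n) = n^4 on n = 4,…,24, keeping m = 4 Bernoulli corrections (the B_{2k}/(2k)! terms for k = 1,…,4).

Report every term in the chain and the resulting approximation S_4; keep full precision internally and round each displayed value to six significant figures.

S_4 ≈ 1.76292e+06

Integral: ∫_4^24 x^4 dx = 1.59232e+06.
½[f(4) + f(24)] = ½[256.000 + 331776] = 166016.
Integral + boundary = 1.75834e+06.
Order-1 term: 1/12 · (55296.0 − 256.000) = 4586.67.
After k=1: 1.76292e+06.
Order-2 term: −1/720 · (576.000 − 96.0000) = -0.666667.
After k=2: 1.76292e+06.
Order-3 term: 1/30240 · (0.00000 − 0.00000) = 0.00000.
After k=3: 1.76292e+06.
Order-4 term: −1/1209600 · (0.00000 − 0.00000) = 0.00000.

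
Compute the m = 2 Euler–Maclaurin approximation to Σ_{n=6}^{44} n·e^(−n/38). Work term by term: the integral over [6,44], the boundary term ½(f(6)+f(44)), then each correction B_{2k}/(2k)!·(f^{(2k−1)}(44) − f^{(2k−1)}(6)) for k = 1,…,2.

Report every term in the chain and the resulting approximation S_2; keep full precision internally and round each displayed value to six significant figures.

S_2 ≈ 458.315

Integral: ∫_6^44 x·e^(−x/38) dx = 448.906.
Endpoint term: (f(6) + f(44))/2 = (5.12364 + 13.8225)/2 = 9.47305.
So far: 458.379.
Correction k=1: B_{2}/2! · (f^{(1)}(44) − f^{(1)}(6)) = 1/12 · (-0.0496021 − 0.719107) = -0.0640591.
Partial sum through k=1: 458.315.
Correction k=2: B_{4}/4! · (f^{(3)}(44) − f^{(3)}(6)) = −1/720 · (0.000400756 − 0.00168074) = 1.77775e-06.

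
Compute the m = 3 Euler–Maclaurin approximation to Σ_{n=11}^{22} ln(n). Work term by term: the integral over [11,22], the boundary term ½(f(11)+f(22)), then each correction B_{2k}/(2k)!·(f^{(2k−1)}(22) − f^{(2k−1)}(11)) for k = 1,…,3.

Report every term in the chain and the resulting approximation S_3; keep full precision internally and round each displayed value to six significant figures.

S_3 ≈ 33.3668

∫_11^22 ln(x) dx evaluates to 30.6261.
Boundary: ½(f(11) + f(22)) = ½(2.39790 + 3.09104) = 2.74447.
Integral + boundary = 33.3706.
Correction k=1: B_{2}/2! · (f^{(1)}(22) − f^{(1)}(11)) = 1/12 · (0.0454545 − 0.0909091) = -0.00378788.
Running total after k=1: 33.3668.
Correction k=2: B_{4}/4! · (f^{(3)}(22) − f^{(3)}(11)) = −1/720 · (0.000187829 − 0.00150263) = 1.82611e-06.
Running total after k=2: 33.3668.
Correction k=3: B_{6}/6! · (f^{(5)}(22) − f^{(5)}(11)) = 1/30240 · (4.65691e-06 − 0.000149021) = -4.77395e-09.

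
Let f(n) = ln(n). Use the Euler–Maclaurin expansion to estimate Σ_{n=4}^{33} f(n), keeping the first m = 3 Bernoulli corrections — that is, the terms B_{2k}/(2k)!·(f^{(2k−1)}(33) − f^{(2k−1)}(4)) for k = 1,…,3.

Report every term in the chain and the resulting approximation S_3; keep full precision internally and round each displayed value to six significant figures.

S_3 ≈ 83.2627

∫_4^33 ln(x) dx evaluates to 80.8396.
Boundary: ½(f(4) + f(33)) = ½(1.38629 + 3.49651) = 2.44140.
Integral + boundary = 83.2810.
Order-1 term: 1/12 · (0.0303030 − 0.250000) = -0.0183081.
Partial sum through k=1: 83.2627.
Order-2 term: −1/720 · (5.56529e-05 − 0.0312500) = 4.33255e-05.
Partial sum through k=2: 83.2627.
Order-3 term: 1/30240 · (6.13256e-07 − 0.0234375) = -7.75029e-07.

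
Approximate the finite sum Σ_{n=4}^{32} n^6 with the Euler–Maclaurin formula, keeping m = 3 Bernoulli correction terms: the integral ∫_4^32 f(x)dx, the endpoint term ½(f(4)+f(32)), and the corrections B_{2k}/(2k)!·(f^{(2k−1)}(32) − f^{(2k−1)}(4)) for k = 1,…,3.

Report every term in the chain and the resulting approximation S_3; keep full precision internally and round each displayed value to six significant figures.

∫_4^32 x^6 dx evaluates to 4.90853e+09.
Endpoint term: (f(4) + f(32))/2 = (4096.00 + 1.07374e+09)/2 = 5.36873e+08.
So far: 5.44540e+09.
Correction k=1: B_{2}/2! · (f^{(1)}(32) − f^{(1)}(4)) = 1/12 · (2.01327e+08 − 6144.00) = 1.67767e+07.
Running total after k=1: 5.46218e+09.
Correction k=2: B_{4}/4! · (f^{(3)}(32) − f^{(3)}(4)) = −1/720 · (3.93216e+06 − 7680.00) = -5450.67.
Running total after k=2: 5.46218e+09.
Correction k=3: B_{6}/6! · (f^{(5)}(32) − f^{(5)}(4)) = 1/30240 · (23040.0 − 2880.00) = 0.666667.

S_3 ≈ 5.46218e+09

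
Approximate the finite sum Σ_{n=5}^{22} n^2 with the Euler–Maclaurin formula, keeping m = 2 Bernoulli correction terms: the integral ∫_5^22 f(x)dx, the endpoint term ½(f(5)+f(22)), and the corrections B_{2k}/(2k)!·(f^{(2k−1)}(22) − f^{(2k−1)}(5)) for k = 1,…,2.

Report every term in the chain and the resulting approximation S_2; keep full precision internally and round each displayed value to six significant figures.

S_2 ≈ 3765.00

Integral: ∫_5^22 x^2 dx = 3507.67.
Boundary: ½(f(5) + f(22)) = ½(25.0000 + 484.000) = 254.500.
Running total after boundary: 3762.17.
Order-1 term: 1/12 · (44.0000 − 10.0000) = 2.83333.
After k=1: 3765.00.
Order-2 term: −1/720 · (0.00000 − 0.00000) = 0.00000.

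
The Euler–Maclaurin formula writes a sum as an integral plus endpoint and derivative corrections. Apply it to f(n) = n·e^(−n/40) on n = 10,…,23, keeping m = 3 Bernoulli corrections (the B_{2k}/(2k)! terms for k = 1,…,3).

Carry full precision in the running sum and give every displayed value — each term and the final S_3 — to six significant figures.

∫_10^23 x·e^(−x/40) dx evaluates to 139.585.
½[f(10) + f(23)] = ½[7.78801 + 12.9422] = 10.3651.
So far: 149.950.
Order-1 term: 1/12 · (0.239150 − 0.584101) = -0.0287459.
After k=1: 149.922.
Order-2 term: −1/720 · (0.000852850 − 0.00133856) = 6.74603e-07.
After k=2: 149.922.
Order-3 term: 1/30240 · (9.72644e-07 − 1.44504e-06) = -1.56216e-11.

S_3 ≈ 149.922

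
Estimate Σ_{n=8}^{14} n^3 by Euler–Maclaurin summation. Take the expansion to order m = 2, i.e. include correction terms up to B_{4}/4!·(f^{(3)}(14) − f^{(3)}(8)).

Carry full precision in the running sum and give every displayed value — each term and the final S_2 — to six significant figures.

∫_8^14 x^3 dx evaluates to 8580.00.
Boundary: ½(f(8) + f(14)) = ½(512.000 + 2744.00) = 1628.00.
Running total after boundary: 10208.0.
Order-1 term: 1/12 · (588.000 − 192.000) = 33.0000.
After k=1: 10241.0.
Order-2 term: −1/720 · (6.00000 − 6.00000) = 0.00000.

S_2 ≈ 10241.0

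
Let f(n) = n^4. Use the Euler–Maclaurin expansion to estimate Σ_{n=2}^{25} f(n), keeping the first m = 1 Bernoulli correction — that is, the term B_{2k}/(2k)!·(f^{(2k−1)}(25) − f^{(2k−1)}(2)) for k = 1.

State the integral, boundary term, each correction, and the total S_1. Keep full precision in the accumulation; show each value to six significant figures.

S_1 ≈ 2.15364e+06

The integral term ∫_2^25 x^4 dx = 1.95312e+06.
Endpoint term: (f(2) + f(25))/2 = (16.0000 + 390625)/2 = 195320.
So far: 2.14844e+06.
Correction k=1: B_{2}/2! · (f^{(1)}(25) − f^{(1)}(2)) = 1/12 · (62500.0 − 32.0000) = 5205.67.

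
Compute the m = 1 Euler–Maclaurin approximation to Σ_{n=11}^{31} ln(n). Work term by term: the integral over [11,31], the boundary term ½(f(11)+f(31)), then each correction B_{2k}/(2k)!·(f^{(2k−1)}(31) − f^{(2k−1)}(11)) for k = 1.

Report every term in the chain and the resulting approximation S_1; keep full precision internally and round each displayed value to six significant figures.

∫_11^31 ln(x) dx evaluates to 60.0768.
Boundary: ½(f(11) + f(31)) = ½(2.39790 + 3.43399) = 2.91594.
So far: 62.9927.
Order-1 term: 1/12 · (0.0322581 − 0.0909091) = -0.00488759.

S_1 ≈ 62.9878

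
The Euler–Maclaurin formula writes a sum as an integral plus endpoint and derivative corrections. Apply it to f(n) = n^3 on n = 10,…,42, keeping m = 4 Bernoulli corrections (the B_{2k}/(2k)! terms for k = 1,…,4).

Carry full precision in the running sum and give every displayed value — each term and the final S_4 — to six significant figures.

∫_10^42 x^3 dx evaluates to 775424.
Boundary: ½(f(10) + f(42)) = ½(1000.00 + 74088.0) = 37544.0.
Running total after boundary: 812968.
Correction k=1: B_{2}/2! · (f^{(1)}(42) − f^{(1)}(10)) = 1/12 · (5292.00 − 300.000) = 416.000.
After k=1: 813384.
Correction k=2: B_{4}/4! · (f^{(3)}(42) − f^{(3)}(10)) = −1/720 · (6.00000 − 6.00000) = 0.00000.
After k=2: 813384.
Correction k=3: B_{6}/6! · (f^{(5)}(42) − f^{(5)}(10)) = 1/30240 · (0.00000 − 0.00000) = 0.00000.
After k=3: 813384.
Correction k=4: B_{8}/8! · (f^{(7)}(42) − f^{(7)}(10)) = −1/1209600 · (0.00000 − 0.00000) = 0.00000.

S_4 ≈ 813384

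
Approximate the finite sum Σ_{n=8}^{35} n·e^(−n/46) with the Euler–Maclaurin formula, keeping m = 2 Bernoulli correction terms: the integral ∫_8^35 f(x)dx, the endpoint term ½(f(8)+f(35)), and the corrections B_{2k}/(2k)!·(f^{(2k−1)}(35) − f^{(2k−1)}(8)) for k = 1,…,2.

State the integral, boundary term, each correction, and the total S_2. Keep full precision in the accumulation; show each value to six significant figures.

∫_8^35 x·e^(−x/46) dx evaluates to 346.468.
Boundary: ½(f(8) + f(35)) = ½(6.72296 + 16.3541) = 11.5385.
Running total after boundary: 358.007.
Correction k=1: B_{2}/2! · (f^{(1)}(35) − f^{(1)}(8)) = 1/12 · (0.111736 − 0.694219) = -0.0485402.
After k=1: 357.958.
Correction k=2: B_{4}/4! · (f^{(3)}(35) − f^{(3)}(8)) = −1/720 · (0.000494450 − 0.00112238) = 8.72127e-07.

S_2 ≈ 357.958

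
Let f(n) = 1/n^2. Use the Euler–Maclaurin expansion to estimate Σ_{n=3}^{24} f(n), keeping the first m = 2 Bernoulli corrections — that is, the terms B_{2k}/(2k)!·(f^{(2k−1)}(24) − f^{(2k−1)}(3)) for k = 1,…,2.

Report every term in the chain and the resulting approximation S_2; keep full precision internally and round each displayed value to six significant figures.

Integral: ∫_3^24 1/x^2 dx = 0.291667.
½[f(3) + f(24)] = ½[0.111111 + 0.00173611] = 0.0564236.
Integral + boundary = 0.348090.
k=1: B_{2}/(2)! × [f^{(1)}(24) − f^{(1)}(3)] = 1/12 × (-0.000144676 − (-0.0740741)) = 0.00616078.
After k=1: 0.354251.
k=2: B_{4}/(4)! × [f^{(3)}(24) − f^{(3)}(3)] = −1/720 × (-3.01408e-06 − (-0.0987654)) = -0.000137170.

S_2 ≈ 0.354114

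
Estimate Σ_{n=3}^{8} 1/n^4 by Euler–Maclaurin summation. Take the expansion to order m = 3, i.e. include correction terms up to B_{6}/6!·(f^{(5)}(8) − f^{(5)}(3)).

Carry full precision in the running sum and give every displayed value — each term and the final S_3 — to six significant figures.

∫_3^8 1/x^4 dx evaluates to 0.0116946.
Endpoint term: (f(3) + f(8))/2 = (0.0123457 + 0.000244141)/2 = 0.00629491.
Integral + boundary = 0.0179895.
k=1: B_{2}/(2)! × [f^{(1)}(8) − f^{(1)}(3)] = 1/12 × (-0.000122070 − (-0.0164609)) = 0.00136157.
Partial sum through k=1: 0.0193511.
k=2: B_{4}/(4)! × [f^{(3)}(8) − f^{(3)}(3)] = −1/720 × (-5.72205e-05 − (-0.0548697)) = -7.61284e-05.
Partial sum through k=2: 0.0192750.
k=3: B_{6}/(6)! × [f^{(5)}(8) − f^{(5)}(3)] = 1/30240 × (-5.00679e-05 − (-0.341411)) = 1.12884e-05.

S_3 ≈ 0.0192863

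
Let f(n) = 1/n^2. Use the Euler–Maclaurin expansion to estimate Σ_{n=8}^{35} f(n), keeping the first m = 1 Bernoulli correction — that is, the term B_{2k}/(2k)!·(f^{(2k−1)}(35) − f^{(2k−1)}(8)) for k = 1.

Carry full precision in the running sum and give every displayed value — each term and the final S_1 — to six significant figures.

S_1 ≈ 0.104971

∫_8^35 1/x^2 dx evaluates to 0.0964286.
Boundary: ½(f(8) + f(35)) = ½(0.0156250 + 0.000816327) = 0.00822066.
Integral + boundary = 0.104649.
k=1: B_{2}/(2)! × [f^{(1)}(35) − f^{(1)}(8)] = 1/12 × (-4.66472e-05 − (-0.00390625)) = 0.000321634.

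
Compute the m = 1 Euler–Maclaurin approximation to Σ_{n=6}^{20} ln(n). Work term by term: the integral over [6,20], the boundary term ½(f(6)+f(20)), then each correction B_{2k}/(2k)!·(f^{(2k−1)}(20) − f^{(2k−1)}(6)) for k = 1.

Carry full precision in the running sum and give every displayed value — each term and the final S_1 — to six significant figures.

Integral: ∫_6^20 ln(x) dx = 35.1641.
½[f(6) + f(20)] = ½[1.79176 + 2.99573] = 2.39375.
Running total after boundary: 37.5578.
k=1: B_{2}/(2)! × [f^{(1)}(20) − f^{(1)}(6)] = 1/12 × (0.0500000 − 0.166667) = -0.00972222.

S_1 ≈ 37.5481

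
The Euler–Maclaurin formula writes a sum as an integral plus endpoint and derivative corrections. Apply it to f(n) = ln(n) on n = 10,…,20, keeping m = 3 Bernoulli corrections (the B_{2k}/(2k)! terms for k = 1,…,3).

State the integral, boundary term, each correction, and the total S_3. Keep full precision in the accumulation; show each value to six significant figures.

∫_10^20 ln(x) dx evaluates to 26.8888.
½[f(10) + f(20)] = ½[2.30259 + 2.99573] = 2.64916.
Integral + boundary = 29.5380.
Correction k=1: B_{2}/2! · (f^{(1)}(20) − f^{(1)}(10)) = 1/12 · (0.0500000 − 0.100000) = -0.00416667.
Partial sum through k=1: 29.5338.
Correction k=2: B_{4}/4! · (f^{(3)}(20) − f^{(3)}(10)) = −1/720 · (0.000250000 − 0.00200000) = 2.43056e-06.
Partial sum through k=2: 29.5338.
Correction k=3: B_{6}/6! · (f^{(5)}(20) − f^{(5)}(10)) = 1/30240 · (7.50000e-06 − 0.000240000) = -7.68849e-09.

S_3 ≈ 29.5338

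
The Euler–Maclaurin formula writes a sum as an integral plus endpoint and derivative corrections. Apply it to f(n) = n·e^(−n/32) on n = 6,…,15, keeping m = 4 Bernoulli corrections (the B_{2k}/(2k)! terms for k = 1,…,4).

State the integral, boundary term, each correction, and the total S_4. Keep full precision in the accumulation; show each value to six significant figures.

Integral: ∫_6^15 x·e^(−x/32) dx = 66.9203.
Boundary: ½(f(6) + f(15)) = ½(4.97417 + 9.38676) = 7.18047.
Running total after boundary: 74.1007.
Order-1 term: 1/12 · (0.332448 − 0.673586) = -0.0284282.
Partial sum through k=1: 74.0723.
Order-2 term: −1/720 · (0.00154689 − 0.00227700) = 1.01404e-06.
Partial sum through k=2: 74.0723.
Order-3 term: 1/30240 · (2.70422e-06 − 3.80488e-06) = -3.63973e-11.
Partial sum through k=3: 74.0723.
Order-4 term: −1/1209600 · (3.80646e-09 − 5.25989e-09) = 1.20158e-15.

S_4 ≈ 74.0723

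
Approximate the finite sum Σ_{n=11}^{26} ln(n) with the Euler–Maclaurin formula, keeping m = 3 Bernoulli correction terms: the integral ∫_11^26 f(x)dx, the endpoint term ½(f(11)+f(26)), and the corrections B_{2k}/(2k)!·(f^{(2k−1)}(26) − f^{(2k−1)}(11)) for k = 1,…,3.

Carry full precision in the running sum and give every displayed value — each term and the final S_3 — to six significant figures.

∫_11^26 ln(x) dx evaluates to 43.3337.
Boundary: ½(f(11) + f(26)) = ½(2.39790 + 3.25810) = 2.82800.
So far: 46.1617.
Order-1 term: 1/12 · (0.0384615 − 0.0909091) = -0.00437063.
After k=1: 46.1573.
Order-2 term: −1/720 · (0.000113792 − 0.00150263) = 1.92894e-06.
After k=2: 46.1573.
Order-3 term: 1/30240 · (2.01997e-06 − 0.000149021) = -4.86115e-09.

S_3 ≈ 46.1573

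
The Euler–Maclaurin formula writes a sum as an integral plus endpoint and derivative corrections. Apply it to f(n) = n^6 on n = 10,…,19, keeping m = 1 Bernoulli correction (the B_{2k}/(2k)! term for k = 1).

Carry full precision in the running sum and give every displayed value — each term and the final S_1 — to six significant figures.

S_1 ≈ 1.51478e+08

Integral: ∫_10^19 x^6 dx = 1.26267e+08.
½[f(10) + f(19)] = ½[1.00000e+06 + 4.70459e+07] = 2.40229e+07.
Integral + boundary = 1.50290e+08.
Order-1 term: 1/12 · (1.48566e+07 − 600000) = 1.18805e+06.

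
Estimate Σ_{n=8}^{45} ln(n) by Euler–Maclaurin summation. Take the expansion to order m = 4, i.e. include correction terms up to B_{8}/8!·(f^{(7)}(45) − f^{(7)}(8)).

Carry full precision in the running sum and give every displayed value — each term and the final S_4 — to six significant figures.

∫_8^45 ln(x) dx evaluates to 117.664.
Endpoint term: (f(8) + f(45))/2 = (2.07944 + 3.80666)/2 = 2.94305.
Running total after boundary: 120.607.
Correction k=1: B_{2}/2! · (f^{(1)}(45) − f^{(1)}(8)) = 1/12 · (0.0222222 − 0.125000) = -0.00856481.
Running total after k=1: 120.599.
Correction k=2: B_{4}/4! · (f^{(3)}(45) − f^{(3)}(8)) = −1/720 · (2.19479e-05 − 0.00390625) = 5.39486e-06.
Running total after k=2: 120.599.
Correction k=3: B_{6}/6! · (f^{(5)}(45) − f^{(5)}(8)) = 1/30240 · (1.30061e-07 − 0.000732422) = -2.42160e-08.
Running total after k=3: 120.599.
Correction k=4: B_{8}/8! · (f^{(7)}(45) − f^{(7)}(8)) = −1/1209600 · (1.92684e-09 − 0.000343323) = 2.83830e-10.

S_4 ≈ 120.599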